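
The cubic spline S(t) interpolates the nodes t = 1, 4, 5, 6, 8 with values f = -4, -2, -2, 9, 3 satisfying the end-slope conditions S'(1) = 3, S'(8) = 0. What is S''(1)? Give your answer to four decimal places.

Let M_i = S''(x_i). Step sizes h_i = 3, 1, 1, 2; slopes of the chords Δ_i = (y_(i+1) - y_i)/h_i = 2/3, 0, 11, -3.
  3·M_0 + 8·M_1 + 1·M_2 = 6(Δ_1 - Δ_0) = -4
  1·M_1 + 4·M_2 + 1·M_3 = 6(Δ_2 - Δ_1) = 66
  1·M_2 + 6·M_3 + 2·M_4 = 6(Δ_3 - Δ_2) = -84
Clamped end conditions give two more equations: 2h_0·M_0 + h_0·M_1 = 6(Δ_0 - S'(1)) = -14 and h_3·M_3 + 2h_3·M_4 = 6(S'(8) - Δ_3) = 18.
Forward elimination and back-substitution give M_0 = -187/237, M_1 = -244/79, M_2 = 1823/79, M_3 = -1834/79, M_4 = 2545/158.

-0.7890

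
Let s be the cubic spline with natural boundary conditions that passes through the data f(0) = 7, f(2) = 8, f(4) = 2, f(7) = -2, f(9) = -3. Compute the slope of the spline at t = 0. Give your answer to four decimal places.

Put σ_i = s'' at the i-th knot. Here h = (2, 2, 3, 2) and Δ = (1/2, -3, -4/3, -1/2), so the interior equations h_(i-1)·σ_(i-1) + 2(h_(i-1)+h_i)·σ_i + h_i·σ_(i+1) = 6(Δ_i − Δ_(i-1)) read
  2·σ_0 + 8·σ_1 + 2·σ_2 = 6(Δ_1 - Δ_0) = -21
  2·σ_1 + 10·σ_2 + 3·σ_3 = 6(Δ_2 - Δ_1) = 10
  3·σ_2 + 10·σ_3 + 2·σ_4 = 6(Δ_3 - Δ_2) = 5
Natural end conditions: σ_0 = σ_4 = 0.
Hence σ_0 = 0, σ_1 = -2081/688, σ_2 = 275/172, σ_3 = 7/344, σ_4 = 0.
On [0, 2], s'(t) = b_0 + 2c_0·t + 3d_0·t² with b_0 = Δ_0 - h_0(2σ_0 + σ_1)/6 = 3113/2064, c_0 = σ_0/2 = 0, d_0 = (σ_1 - σ_0)/(6h_0) = -2081/8256. So s'(0) = 3113/2064.

1.5082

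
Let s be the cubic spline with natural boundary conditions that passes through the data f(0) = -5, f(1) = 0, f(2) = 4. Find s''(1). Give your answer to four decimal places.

Put σ_i = s'' at the i-th knot. Here h = (1, 1) and Δ = (5, 4), so the interior equations h_(i-1)·σ_(i-1) + 2(h_(i-1)+h_i)·σ_i + h_i·σ_(i+1) = 6(Δ_i − Δ_(i-1)) read
  1·σ_0 + 4·σ_1 + 1·σ_2 = 6(Δ_1 - Δ_0) = -6
Natural end conditions: σ_0 = σ_2 = 0.
Hence σ_0 = 0, σ_1 = -3/2, σ_2 = 0.

-1.5000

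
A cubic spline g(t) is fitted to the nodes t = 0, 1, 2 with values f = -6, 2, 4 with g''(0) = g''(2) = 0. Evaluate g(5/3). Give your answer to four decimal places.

3.7778

Put σ_i = g'' at the i-th knot. Here h = (1, 1) and Δ = (8, 2), so the interior equations h_(i-1)·σ_(i-1) + 2(h_(i-1)+h_i)·σ_i + h_i·σ_(i+1) = 6(Δ_i − Δ_(i-1)) read
  1·σ_0 + 4·σ_1 + 1·σ_2 = 6(Δ_1 - Δ_0) = -36
Natural end conditions: σ_0 = σ_2 = 0.
Hence σ_0 = 0, σ_1 = -9, σ_2 = 0.
On [1, 2], g(t) = 2 + 5·(t - 1) - 9/2·(t - 1)² + 3/2·(t - 1)³.
With (t - 1) = 2/3: g(5/3) = 34/9.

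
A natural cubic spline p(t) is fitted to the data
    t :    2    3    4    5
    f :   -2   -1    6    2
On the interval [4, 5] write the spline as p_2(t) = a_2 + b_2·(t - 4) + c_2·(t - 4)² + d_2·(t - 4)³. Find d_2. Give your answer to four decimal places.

3.3333

With m_i denoting the second derivative at x_i, h_i = 1, 1, 1, and Δ_i = (y_(i+1) − y_i)/h_i = 1, 7, -4:
  1·m_0 + 4·m_1 + 1·m_2 = 6(Δ_1 - Δ_0) = 36
  1·m_1 + 4·m_2 + 1·m_3 = 6(Δ_2 - Δ_1) = -66
Natural end conditions: m_0 = m_3 = 0.
Forward elimination and back-substitution give m_0 = 0, m_1 = 14, m_2 = -20, m_3 = 0.
On [4, 5], with p_2(t) = a_2 + b_2·(t - 4) + c_2·(t - 4)² + d_2·(t - 4)³: c_2 = m_2/2 = -10, d_2 = (m_3 - m_2)/(6h_2) = 10/3, b_2 = Δ_2 - h_2(2m_2 + m_3)/6 = 8/3.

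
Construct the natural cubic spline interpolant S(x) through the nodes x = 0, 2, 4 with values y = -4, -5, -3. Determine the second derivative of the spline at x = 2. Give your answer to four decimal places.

Put m_i = S'' at the i-th knot. Here h = (2, 2) and Δ = (-1/2, 1), so the interior equations h_(i-1)·m_(i-1) + 2(h_(i-1)+h_i)·m_i + h_i·m_(i+1) = 6(Δ_i − Δ_(i-1)) read
  2·m_0 + 8·m_1 + 2·m_2 = 6(Δ_1 - Δ_0) = 9
Natural end conditions: m_0 = m_2 = 0.
Forward elimination and back-substitution give m_0 = 0, m_1 = 9/8, m_2 = 0.

1.1250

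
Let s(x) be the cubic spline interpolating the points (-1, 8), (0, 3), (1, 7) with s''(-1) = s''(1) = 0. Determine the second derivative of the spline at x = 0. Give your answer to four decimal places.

13.5000

With m_i denoting the second derivative at x_i, h_i = 1, 1, and Δ_i = (y_(i+1) − y_i)/h_i = -5, 4:
  1·m_0 + 4·m_1 + 1·m_2 = 6(Δ_1 - Δ_0) = 54
Natural end conditions: m_0 = m_2 = 0.
Solving the tridiagonal system: m_0 = 0, m_1 = 27/2, m_2 = 0.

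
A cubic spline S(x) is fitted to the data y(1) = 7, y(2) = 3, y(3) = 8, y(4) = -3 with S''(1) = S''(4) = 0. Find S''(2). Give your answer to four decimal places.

20.8000

Let m_i = S''(x_i). Step sizes h_i = 1, 1, 1; slopes of the chords Δ_i = (y_(i+1) - y_i)/h_i = -4, 5, -11.
  1·m_0 + 4·m_1 + 1·m_2 = 6(Δ_1 - Δ_0) = 54
  1·m_1 + 4·m_2 + 1·m_3 = 6(Δ_2 - Δ_1) = -96
Natural end conditions: m_0 = m_3 = 0.
Forward elimination and back-substitution give m_0 = 0, m_1 = 104/5, m_2 = -146/5, m_3 = 0.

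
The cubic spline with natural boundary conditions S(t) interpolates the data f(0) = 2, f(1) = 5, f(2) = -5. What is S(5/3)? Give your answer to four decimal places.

-0.7037

Write M_i for S''(x_i). With h_i = 1, 1 and divided differences Δ_i = 3, -10, the continuity of S' gives the tridiagonal system
  1·M_0 + 4·M_1 + 1·M_2 = 6(Δ_1 - Δ_0) = -78
Natural end conditions: M_0 = M_2 = 0.
Hence M_0 = 0, M_1 = -39/2, M_2 = 0.
On [1, 2], S(t) = 5 - 7/2·(t - 1) - 39/4·(t - 1)² + 13/4·(t - 1)³.
With (t - 1) = 2/3: S(5/3) = -19/27.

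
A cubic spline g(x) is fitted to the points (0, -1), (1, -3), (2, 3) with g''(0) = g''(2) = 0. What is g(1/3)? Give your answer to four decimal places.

Let m_i = g''(x_i). Step sizes h_i = 1, 1; slopes of the chords Δ_i = (y_(i+1) - y_i)/h_i = -2, 6.
  1·m_0 + 4·m_1 + 1·m_2 = 6(Δ_1 - Δ_0) = 48
Natural end conditions: m_0 = m_2 = 0.
Forward elimination and back-substitution give m_0 = 0, m_1 = 12, m_2 = 0.
On [0, 1], g(x) = -1 - 4·x + 0·x² + 2·x³.
With x = 1/3: g(1/3) = -61/27.

-2.2593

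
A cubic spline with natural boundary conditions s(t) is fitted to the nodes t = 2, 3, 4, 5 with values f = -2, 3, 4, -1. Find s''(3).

-4

Put m_i = s'' at the i-th knot. Here h = (1, 1, 1) and Δ = (5, 1, -5), so the interior equations h_(i-1)·m_(i-1) + 2(h_(i-1)+h_i)·m_i + h_i·m_(i+1) = 6(Δ_i − Δ_(i-1)) read
  1·m_0 + 4·m_1 + 1·m_2 = 6(Δ_1 - Δ_0) = -24
  1·m_1 + 4·m_2 + 1·m_3 = 6(Δ_2 - Δ_1) = -36
Natural end conditions: m_0 = m_3 = 0.
Solving: m_0 = 0, m_1 = -4, m_2 = -8, m_3 = 0.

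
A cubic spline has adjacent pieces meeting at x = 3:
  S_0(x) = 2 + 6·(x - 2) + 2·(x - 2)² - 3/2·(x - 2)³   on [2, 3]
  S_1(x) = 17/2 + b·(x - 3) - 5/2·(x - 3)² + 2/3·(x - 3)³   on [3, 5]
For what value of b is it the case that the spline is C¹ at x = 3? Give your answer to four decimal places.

S_0'(x) = 6 + 4·(x - 2) - 9/2·(x - 2)², so S_0'(3) = 11/2. On the right, S_1'(3) = b, so b = 11/2.

5.5000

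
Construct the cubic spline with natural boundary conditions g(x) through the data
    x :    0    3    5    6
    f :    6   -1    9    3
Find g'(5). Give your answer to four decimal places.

Write σ_i for g''(x_i). With h_i = 3, 2, 1 and divided differences Δ_i = -7/3, 5, -6, the continuity of g' gives the tridiagonal system
  3·σ_0 + 10·σ_1 + 2·σ_2 = 6(Δ_1 - Δ_0) = 44
  2·σ_1 + 6·σ_2 + 1·σ_3 = 6(Δ_2 - Δ_1) = -66
Natural end conditions: σ_0 = σ_3 = 0.
Forward elimination and back-substitution give σ_0 = 0, σ_1 = 99/14, σ_2 = -187/14, σ_3 = 0.
On [5, 6], g'(x) = b_2 + 2c_2·(x - 5) + 3d_2·(x - 5)² with b_2 = Δ_2 - h_2(2σ_2 + σ_3)/6 = -65/42, c_2 = σ_2/2 = -187/28, d_2 = (σ_3 - σ_2)/(6h_2) = 187/84. So g'(5) = -65/42.

-1.5476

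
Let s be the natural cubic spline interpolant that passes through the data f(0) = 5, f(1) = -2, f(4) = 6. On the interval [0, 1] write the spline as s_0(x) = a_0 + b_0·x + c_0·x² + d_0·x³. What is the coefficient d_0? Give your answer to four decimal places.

With M_i denoting the second derivative at x_i, h_i = 1, 3, and Δ_i = (y_(i+1) − y_i)/h_i = -7, 8/3:
  1·M_0 + 8·M_1 + 3·M_2 = 6(Δ_1 - Δ_0) = 58
Natural end conditions: M_0 = M_2 = 0.
Hence M_0 = 0, M_1 = 29/4, M_2 = 0.
On [0, 1], with s_0(x) = a_0 + b_0·x + c_0·x² + d_0·x³: c_0 = M_0/2 = 0, d_0 = (M_1 - M_0)/(6h_0) = 29/24, b_0 = Δ_0 - h_0(2M_0 + M_1)/6 = -197/24.

1.2083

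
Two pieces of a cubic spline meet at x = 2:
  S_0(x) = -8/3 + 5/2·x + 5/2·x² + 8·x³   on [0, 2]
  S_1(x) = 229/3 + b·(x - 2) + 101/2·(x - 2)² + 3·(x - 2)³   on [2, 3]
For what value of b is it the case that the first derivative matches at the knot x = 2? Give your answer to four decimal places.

108.5000

S_0'(x) = 5/2 + 5·x + 24·x², so S_0'(2) = 217/2. On the right, S_1'(2) = b, so b = 217/2.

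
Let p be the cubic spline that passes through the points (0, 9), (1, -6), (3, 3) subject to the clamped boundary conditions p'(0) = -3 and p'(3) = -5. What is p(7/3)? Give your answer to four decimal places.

0.5309

Let M_i = p''(x_i). Step sizes h_i = 1, 2; slopes of the chords Δ_i = (y_(i+1) - y_i)/h_i = -15, 9/2.
  1·M_0 + 6·M_1 + 2·M_2 = 6(Δ_1 - Δ_0) = 117
Clamped end conditions give two more equations: 2h_0·M_0 + h_0·M_1 = 6(Δ_0 - p'(0)) = -72 and h_1·M_1 + 2h_1·M_2 = 6(p'(3) - Δ_1) = -57.
Forward elimination and back-substitution give M_0 = -337/6, M_1 = 121/3, M_2 = -413/12.
On [1, 3], p(x) = -6 - 131/12·(x - 1) + 121/6·(x - 1)² - 299/48·(x - 1)³.
With (x - 1) = 4/3: p(7/3) = 43/81.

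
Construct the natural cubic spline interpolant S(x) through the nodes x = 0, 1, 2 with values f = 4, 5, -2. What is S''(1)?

-12

Let m_i = S''(x_i). Step sizes h_i = 1, 1; slopes of the chords Δ_i = (y_(i+1) - y_i)/h_i = 1, -7.
  1·m_0 + 4·m_1 + 1·m_2 = 6(Δ_1 - Δ_0) = -48
Natural end conditions: m_0 = m_2 = 0.
Forward elimination and back-substitution give m_0 = 0, m_1 = -12, m_2 = 0.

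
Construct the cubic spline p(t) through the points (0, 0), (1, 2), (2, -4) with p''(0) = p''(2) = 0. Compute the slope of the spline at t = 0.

Let σ_i = p''(x_i). Step sizes h_i = 1, 1; slopes of the chords Δ_i = (y_(i+1) - y_i)/h_i = 2, -6.
  1·σ_0 + 4·σ_1 + 1·σ_2 = 6(Δ_1 - Δ_0) = -48
Natural end conditions: σ_0 = σ_2 = 0.
Solving the tridiagonal system: σ_0 = 0, σ_1 = -12, σ_2 = 0.
On [0, 1], p'(t) = b_0 + 2c_0·t + 3d_0·t² with b_0 = Δ_0 - h_0(2σ_0 + σ_1)/6 = 4, c_0 = σ_0/2 = 0, d_0 = (σ_1 - σ_0)/(6h_0) = -2. So p'(0) = 4.

4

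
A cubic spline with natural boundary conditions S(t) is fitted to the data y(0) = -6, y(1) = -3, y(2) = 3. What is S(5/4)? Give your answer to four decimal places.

-1.7461

Let M_i = S''(x_i). Step sizes h_i = 1, 1; slopes of the chords Δ_i = (y_(i+1) - y_i)/h_i = 3, 6.
  1·M_0 + 4·M_1 + 1·M_2 = 6(Δ_1 - Δ_0) = 18
Natural end conditions: M_0 = M_2 = 0.
Solving: M_0 = 0, M_1 = 9/2, M_2 = 0.
On [1, 2], S(t) = -3 + 9/2·(t - 1) + 9/4·(t - 1)² - 3/4·(t - 1)³.
With (t - 1) = 1/4: S(5/4) = -447/256.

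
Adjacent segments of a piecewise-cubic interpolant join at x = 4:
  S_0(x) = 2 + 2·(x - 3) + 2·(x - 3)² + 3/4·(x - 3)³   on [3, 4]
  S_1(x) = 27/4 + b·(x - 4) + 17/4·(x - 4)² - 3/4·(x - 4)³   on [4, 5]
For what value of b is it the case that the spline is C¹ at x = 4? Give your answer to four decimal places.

S_0'(x) = 2 + 4·(x - 3) + 9/4·(x - 3)², so S_0'(4) = 33/4. On the right, S_1'(4) = b, so b = 33/4.

8.2500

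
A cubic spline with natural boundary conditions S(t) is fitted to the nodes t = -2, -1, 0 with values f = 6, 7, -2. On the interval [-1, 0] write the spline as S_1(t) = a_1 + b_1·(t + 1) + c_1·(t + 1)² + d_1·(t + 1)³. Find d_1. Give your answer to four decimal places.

Put m_i = S'' at the i-th knot. Here h = (1, 1) and Δ = (1, -9), so the interior equations h_(i-1)·m_(i-1) + 2(h_(i-1)+h_i)·m_i + h_i·m_(i+1) = 6(Δ_i − Δ_(i-1)) read
  1·m_0 + 4·m_1 + 1·m_2 = 6(Δ_1 - Δ_0) = -60
Natural end conditions: m_0 = m_2 = 0.
Solving the tridiagonal system: m_0 = 0, m_1 = -15, m_2 = 0.
On [-1, 0], with S_1(t) = a_1 + b_1·(t + 1) + c_1·(t + 1)² + d_1·(t + 1)³: c_1 = m_1/2 = -15/2, d_1 = (m_2 - m_1)/(6h_1) = 5/2, b_1 = Δ_1 - h_1(2m_1 + m_2)/6 = -4.

2.5000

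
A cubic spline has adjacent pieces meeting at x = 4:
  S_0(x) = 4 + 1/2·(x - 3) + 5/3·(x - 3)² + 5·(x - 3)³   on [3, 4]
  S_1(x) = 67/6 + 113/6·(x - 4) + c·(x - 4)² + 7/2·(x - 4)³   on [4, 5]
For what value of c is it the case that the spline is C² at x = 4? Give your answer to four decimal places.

16.6667

S_0''(x) = 10/3 + 30·(x - 3), so S_0''(4) = 100/3. On the right, S_1''(4) = 2c, so c = 50/3.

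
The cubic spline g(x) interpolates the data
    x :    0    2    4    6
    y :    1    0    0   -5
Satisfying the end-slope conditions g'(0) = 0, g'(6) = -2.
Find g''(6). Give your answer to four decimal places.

With M_i denoting the second derivative at x_i, h_i = 2, 2, 2, and Δ_i = (y_(i+1) − y_i)/h_i = -1/2, 0, -5/2:
  2·M_0 + 8·M_1 + 2·M_2 = 6(Δ_1 - Δ_0) = 3
  2·M_1 + 8·M_2 + 2·M_3 = 6(Δ_2 - Δ_1) = -15
Clamped end conditions give two more equations: 2h_0·M_0 + h_0·M_1 = 6(Δ_0 - g'(0)) = -3 and h_2·M_2 + 2h_2·M_3 = 6(g'(6) - Δ_2) = 3.
Solving the tridiagonal system: M_0 = -22/15, M_1 = 43/30, M_2 = -83/30, M_3 = 32/15.

2.1333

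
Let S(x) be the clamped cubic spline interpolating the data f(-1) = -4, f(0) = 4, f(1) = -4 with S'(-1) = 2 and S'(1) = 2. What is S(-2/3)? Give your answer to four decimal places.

Put M_i = S'' at the i-th knot. Here h = (1, 1) and Δ = (8, -8), so the interior equations h_(i-1)·M_(i-1) + 2(h_(i-1)+h_i)·M_i + h_i·M_(i+1) = 6(Δ_i − Δ_(i-1)) read
  1·M_0 + 4·M_1 + 1·M_2 = 6(Δ_1 - Δ_0) = -96
Clamped end conditions give two more equations: 2h_0·M_0 + h_0·M_1 = 6(Δ_0 - S'(-1)) = 36 and h_1·M_1 + 2h_1·M_2 = 6(S'(1) - Δ_1) = 60.
Solving: M_0 = 42, M_1 = -48, M_2 = 54.
On [-1, 0], S(x) = -4 + 2·(x + 1) + 21·(x + 1)² - 15·(x + 1)³.
With (x + 1) = 1/3: S(-2/3) = -14/9.

-1.5556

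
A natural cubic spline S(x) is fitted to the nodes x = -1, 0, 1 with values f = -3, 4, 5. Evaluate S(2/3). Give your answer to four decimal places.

5.1111

With M_i denoting the second derivative at x_i, h_i = 1, 1, and Δ_i = (y_(i+1) − y_i)/h_i = 7, 1:
  1·M_0 + 4·M_1 + 1·M_2 = 6(Δ_1 - Δ_0) = -36
Natural end conditions: M_0 = M_2 = 0.
Hence M_0 = 0, M_1 = -9, M_2 = 0.
On [0, 1], S(x) = 4 + 4·x - 9/2·x² + 3/2·x³.
With x = 2/3: S(2/3) = 46/9.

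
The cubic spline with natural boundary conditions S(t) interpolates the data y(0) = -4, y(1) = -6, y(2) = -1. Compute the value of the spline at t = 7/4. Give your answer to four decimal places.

-2.6602

With M_i denoting the second derivative at x_i, h_i = 1, 1, and Δ_i = (y_(i+1) − y_i)/h_i = -2, 5:
  1·M_0 + 4·M_1 + 1·M_2 = 6(Δ_1 - Δ_0) = 42
Natural end conditions: M_0 = M_2 = 0.
Solving: M_0 = 0, M_1 = 21/2, M_2 = 0.
On [1, 2], S(t) = -6 + 3/2·(t - 1) + 21/4·(t - 1)² - 7/4·(t - 1)³.
With (t - 1) = 3/4: S(7/4) = -681/256.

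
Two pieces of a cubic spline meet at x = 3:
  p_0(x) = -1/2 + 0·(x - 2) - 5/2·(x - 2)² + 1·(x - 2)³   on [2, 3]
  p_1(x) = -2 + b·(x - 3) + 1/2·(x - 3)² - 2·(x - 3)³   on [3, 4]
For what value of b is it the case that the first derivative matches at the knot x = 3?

-2

p_0'(x) = 0 - 5·(x - 2) + 3·(x - 2)², so p_0'(3) = -2. On the right, p_1'(3) = b, so b = -2.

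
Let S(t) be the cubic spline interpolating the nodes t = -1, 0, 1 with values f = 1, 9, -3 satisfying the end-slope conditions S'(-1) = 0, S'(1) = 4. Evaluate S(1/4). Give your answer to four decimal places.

6.3750

With M_i denoting the second derivative at x_i, h_i = 1, 1, and Δ_i = (y_(i+1) − y_i)/h_i = 8, -12:
  1·M_0 + 4·M_1 + 1·M_2 = 6(Δ_1 - Δ_0) = -120
Clamped end conditions give two more equations: 2h_0·M_0 + h_0·M_1 = 6(Δ_0 - S'(-1)) = 48 and h_1·M_1 + 2h_1·M_2 = 6(S'(1) - Δ_1) = 96.
Solving: M_0 = 56, M_1 = -64, M_2 = 80.
On [0, 1], S(t) = 9 - 4·t - 32·t² + 24·t³.
With t = 1/4: S(1/4) = 51/8.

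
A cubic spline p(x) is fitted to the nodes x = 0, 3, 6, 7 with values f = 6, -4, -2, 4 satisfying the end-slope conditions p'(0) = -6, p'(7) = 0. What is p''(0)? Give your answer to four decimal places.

Let σ_i = p''(x_i). Step sizes h_i = 3, 3, 1; slopes of the chords Δ_i = (y_(i+1) - y_i)/h_i = -10/3, 2/3, 6.
  3·σ_0 + 12·σ_1 + 3·σ_2 = 6(Δ_1 - Δ_0) = 24
  3·σ_1 + 8·σ_2 + 1·σ_3 = 6(Δ_2 - Δ_1) = 32
Clamped end conditions give two more equations: 2h_0·σ_0 + h_0·σ_1 = 6(Δ_0 - p'(0)) = 16 and h_2·σ_2 + 2h_2·σ_3 = 6(p'(7) - Δ_2) = -36.
Hence σ_0 = 268/93, σ_1 = -40/93, σ_2 = 212/31, σ_3 = -664/31.

2.8817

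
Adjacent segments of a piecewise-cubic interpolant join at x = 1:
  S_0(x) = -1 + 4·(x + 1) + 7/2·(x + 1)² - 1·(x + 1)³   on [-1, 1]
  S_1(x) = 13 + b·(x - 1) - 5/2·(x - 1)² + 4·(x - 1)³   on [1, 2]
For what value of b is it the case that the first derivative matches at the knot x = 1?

6

S_0'(x) = 4 + 7·(x + 1) - 3·(x + 1)², so S_0'(1) = 6. On the right, S_1'(1) = b, so b = 6.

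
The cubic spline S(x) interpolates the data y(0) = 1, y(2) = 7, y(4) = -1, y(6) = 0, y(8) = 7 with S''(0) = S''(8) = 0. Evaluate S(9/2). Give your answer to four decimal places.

-1.9487

Write m_i for S''(x_i). With h_i = 2, 2, 2, 2 and divided differences Δ_i = 3, -4, 1/2, 7/2, the continuity of S' gives the tridiagonal system
  2·m_0 + 8·m_1 + 2·m_2 = 6(Δ_1 - Δ_0) = -42
  2·m_1 + 8·m_2 + 2·m_3 = 6(Δ_2 - Δ_1) = 27
  2·m_2 + 8·m_3 + 2·m_4 = 6(Δ_3 - Δ_2) = 18
Natural end conditions: m_0 = m_4 = 0.
Solving: m_0 = 0, m_1 = -45/7, m_2 = 33/7, m_3 = 15/14, m_4 = 0.
On [4, 6], S(x) = -1 - 3·(x - 4) + 33/14·(x - 4)² - 17/56·(x - 4)³.
With (x - 4) = 1/2: S(9/2) = -873/448.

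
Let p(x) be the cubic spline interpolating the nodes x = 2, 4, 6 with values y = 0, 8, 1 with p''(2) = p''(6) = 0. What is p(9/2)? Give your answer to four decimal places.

Put M_i = p'' at the i-th knot. Here h = (2, 2) and Δ = (4, -7/2), so the interior equations h_(i-1)·M_(i-1) + 2(h_(i-1)+h_i)·M_i + h_i·M_(i+1) = 6(Δ_i − Δ_(i-1)) read
  2·M_0 + 8·M_1 + 2·M_2 = 6(Δ_1 - Δ_0) = -45
Natural end conditions: M_0 = M_2 = 0.
Solving: M_0 = 0, M_1 = -45/8, M_2 = 0.
On [4, 6], p(x) = 8 + 1/4·(x - 4) - 45/16·(x - 4)² + 15/32·(x - 4)³.
With (x - 4) = 1/2: p(9/2) = 1915/256.

7.4805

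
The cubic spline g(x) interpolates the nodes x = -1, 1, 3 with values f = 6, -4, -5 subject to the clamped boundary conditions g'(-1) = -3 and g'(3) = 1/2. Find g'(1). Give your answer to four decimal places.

-3.5000

With M_i denoting the second derivative at x_i, h_i = 2, 2, and Δ_i = (y_(i+1) − y_i)/h_i = -5, -1/2:
  2·M_0 + 8·M_1 + 2·M_2 = 6(Δ_1 - Δ_0) = 27
Clamped end conditions give two more equations: 2h_0·M_0 + h_0·M_1 = 6(Δ_0 - g'(-1)) = -12 and h_1·M_1 + 2h_1·M_2 = 6(g'(3) - Δ_1) = 6.
Solving: M_0 = -11/2, M_1 = 5, M_2 = -1.
On [1, 3], g'(x) = b_1 + 2c_1·(x - 1) + 3d_1·(x - 1)² with b_1 = Δ_1 - h_1(2M_1 + M_2)/6 = -7/2, c_1 = M_1/2 = 5/2, d_1 = (M_2 - M_1)/(6h_1) = -1/2. So g'(1) = -7/2.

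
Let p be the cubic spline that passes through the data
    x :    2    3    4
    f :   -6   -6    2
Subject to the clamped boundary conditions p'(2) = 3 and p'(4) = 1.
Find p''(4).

Put M_i = p'' at the i-th knot. Here h = (1, 1) and Δ = (0, 8), so the interior equations h_(i-1)·M_(i-1) + 2(h_(i-1)+h_i)·M_i + h_i·M_(i+1) = 6(Δ_i − Δ_(i-1)) read
  1·M_0 + 4·M_1 + 1·M_2 = 6(Δ_1 - Δ_0) = 48
Clamped end conditions give two more equations: 2h_0·M_0 + h_0·M_1 = 6(Δ_0 - p'(2)) = -18 and h_1·M_1 + 2h_1·M_2 = 6(p'(4) - Δ_1) = -42.
Forward elimination and back-substitution give M_0 = -22, M_1 = 26, M_2 = -34.

-34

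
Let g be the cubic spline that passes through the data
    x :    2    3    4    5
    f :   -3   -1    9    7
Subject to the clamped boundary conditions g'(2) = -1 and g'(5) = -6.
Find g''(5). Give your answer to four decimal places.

-0.9333

With M_i denoting the second derivative at x_i, h_i = 1, 1, 1, and Δ_i = (y_(i+1) − y_i)/h_i = 2, 10, -2:
  1·M_0 + 4·M_1 + 1·M_2 = 6(Δ_1 - Δ_0) = 48
  1·M_1 + 4·M_2 + 1·M_3 = 6(Δ_2 - Δ_1) = -72
Clamped end conditions give two more equations: 2h_0·M_0 + h_0·M_1 = 6(Δ_0 - g'(2)) = 18 and h_2·M_2 + 2h_2·M_3 = 6(g'(5) - Δ_2) = -24.
Hence M_0 = 4/15, M_1 = 262/15, M_2 = -332/15, M_3 = -14/15.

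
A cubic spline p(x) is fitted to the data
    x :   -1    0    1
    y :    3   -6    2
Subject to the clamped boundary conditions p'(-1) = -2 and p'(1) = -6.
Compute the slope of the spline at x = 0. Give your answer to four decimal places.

Write M_i for p''(x_i). With h_i = 1, 1 and divided differences Δ_i = -9, 8, the continuity of p' gives the tridiagonal system
  1·M_0 + 4·M_1 + 1·M_2 = 6(Δ_1 - Δ_0) = 102
Clamped end conditions give two more equations: 2h_0·M_0 + h_0·M_1 = 6(Δ_0 - p'(-1)) = -42 and h_1·M_1 + 2h_1·M_2 = 6(p'(1) - Δ_1) = -84.
Solving the tridiagonal system: M_0 = -97/2, M_1 = 55, M_2 = -139/2.
On [0, 1], p'(x) = b_1 + 2c_1·x + 3d_1·x² with b_1 = Δ_1 - h_1(2M_1 + M_2)/6 = 5/4, c_1 = M_1/2 = 55/2, d_1 = (M_2 - M_1)/(6h_1) = -83/4. So p'(0) = 5/4.

1.2500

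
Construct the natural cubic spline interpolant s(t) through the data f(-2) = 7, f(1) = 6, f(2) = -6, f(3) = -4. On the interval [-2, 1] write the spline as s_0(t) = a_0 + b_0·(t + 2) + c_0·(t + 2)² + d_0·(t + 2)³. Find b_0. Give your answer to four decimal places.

Put M_i = s'' at the i-th knot. Here h = (3, 1, 1) and Δ = (-1/3, -12, 2), so the interior equations h_(i-1)·M_(i-1) + 2(h_(i-1)+h_i)·M_i + h_i·M_(i+1) = 6(Δ_i − Δ_(i-1)) read
  3·M_0 + 8·M_1 + 1·M_2 = 6(Δ_1 - Δ_0) = -70
  1·M_1 + 4·M_2 + 1·M_3 = 6(Δ_2 - Δ_1) = 84
Natural end conditions: M_0 = M_3 = 0.
Solving the tridiagonal system: M_0 = 0, M_1 = -364/31, M_2 = 742/31, M_3 = 0.
On [-2, 1], with s_0(t) = a_0 + b_0·(t + 2) + c_0·(t + 2)² + d_0·(t + 2)³: c_0 = M_0/2 = 0, d_0 = (M_1 - M_0)/(6h_0) = -182/279, b_0 = Δ_0 - h_0(2M_0 + M_1)/6 = 515/93.

5.5376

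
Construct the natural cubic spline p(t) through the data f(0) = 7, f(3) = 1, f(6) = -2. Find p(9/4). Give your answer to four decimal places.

2.2539

Put M_i = p'' at the i-th knot. Here h = (3, 3) and Δ = (-2, -1), so the interior equations h_(i-1)·M_(i-1) + 2(h_(i-1)+h_i)·M_i + h_i·M_(i+1) = 6(Δ_i − Δ_(i-1)) read
  3·M_0 + 12·M_1 + 3·M_2 = 6(Δ_1 - Δ_0) = 6
Natural end conditions: M_0 = M_2 = 0.
Solving the tridiagonal system: M_0 = 0, M_1 = 1/2, M_2 = 0.
On [0, 3], p(t) = 7 - 9/4·t + 0·t² + 1/36·t³.
With t = 9/4: p(9/4) = 577/256.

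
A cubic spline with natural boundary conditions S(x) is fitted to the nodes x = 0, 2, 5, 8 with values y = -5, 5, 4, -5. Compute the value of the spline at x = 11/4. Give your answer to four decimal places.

6.4426

Write M_i for S''(x_i). With h_i = 2, 3, 3 and divided differences Δ_i = 5, -1/3, -3, the continuity of S' gives the tridiagonal system
  2·M_0 + 10·M_1 + 3·M_2 = 6(Δ_1 - Δ_0) = -32
  3·M_1 + 12·M_2 + 3·M_3 = 6(Δ_2 - Δ_1) = -16
Natural end conditions: M_0 = M_3 = 0.
Solving the tridiagonal system: M_0 = 0, M_1 = -112/37, M_2 = -64/111, M_3 = 0.
On [2, 5], S(x) = 5 + 331/111·(x - 2) - 56/37·(x - 2)² + 136/999·(x - 2)³.
With (x - 2) = 3/4: S(11/4) = 1907/296.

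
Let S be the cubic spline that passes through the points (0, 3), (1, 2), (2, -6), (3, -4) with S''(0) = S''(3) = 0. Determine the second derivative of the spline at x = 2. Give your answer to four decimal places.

18.8000

Let m_i = S''(x_i). Step sizes h_i = 1, 1, 1; slopes of the chords Δ_i = (y_(i+1) - y_i)/h_i = -1, -8, 2.
  1·m_0 + 4·m_1 + 1·m_2 = 6(Δ_1 - Δ_0) = -42
  1·m_1 + 4·m_2 + 1·m_3 = 6(Δ_2 - Δ_1) = 60
Natural end conditions: m_0 = m_3 = 0.
Solving the tridiagonal system: m_0 = 0, m_1 = -76/5, m_2 = 94/5, m_3 = 0.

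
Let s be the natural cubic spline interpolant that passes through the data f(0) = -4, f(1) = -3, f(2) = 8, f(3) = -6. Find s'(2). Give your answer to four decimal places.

0.6667

Put σ_i = s'' at the i-th knot. Here h = (1, 1, 1) and Δ = (1, 11, -14), so the interior equations h_(i-1)·σ_(i-1) + 2(h_(i-1)+h_i)·σ_i + h_i·σ_(i+1) = 6(Δ_i − Δ_(i-1)) read
  1·σ_0 + 4·σ_1 + 1·σ_2 = 6(Δ_1 - Δ_0) = 60
  1·σ_1 + 4·σ_2 + 1·σ_3 = 6(Δ_2 - Δ_1) = -150
Natural end conditions: σ_0 = σ_3 = 0.
Solving the tridiagonal system: σ_0 = 0, σ_1 = 26, σ_2 = -44, σ_3 = 0.
On [2, 3], s'(x) = b_2 + 2c_2·(x - 2) + 3d_2·(x - 2)² with b_2 = Δ_2 - h_2(2σ_2 + σ_3)/6 = 2/3, c_2 = σ_2/2 = -22, d_2 = (σ_3 - σ_2)/(6h_2) = 22/3. So s'(2) = 2/3.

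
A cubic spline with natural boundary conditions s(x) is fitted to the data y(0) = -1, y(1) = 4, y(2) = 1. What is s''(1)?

-12

Put M_i = s'' at the i-th knot. Here h = (1, 1) and Δ = (5, -3), so the interior equations h_(i-1)·M_(i-1) + 2(h_(i-1)+h_i)·M_i + h_i·M_(i+1) = 6(Δ_i − Δ_(i-1)) read
  1·M_0 + 4·M_1 + 1·M_2 = 6(Δ_1 - Δ_0) = -48
Natural end conditions: M_0 = M_2 = 0.
Solving: M_0 = 0, M_1 = -12, M_2 = 0.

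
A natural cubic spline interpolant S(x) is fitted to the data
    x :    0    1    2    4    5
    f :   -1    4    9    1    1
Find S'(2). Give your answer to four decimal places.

Let M_i = S''(x_i). Step sizes h_i = 1, 1, 2, 1; slopes of the chords Δ_i = (y_(i+1) - y_i)/h_i = 5, 5, -4, 0.
  1·M_0 + 4·M_1 + 1·M_2 = 6(Δ_1 - Δ_0) = 0
  1·M_1 + 6·M_2 + 2·M_3 = 6(Δ_2 - Δ_1) = -54
  2·M_2 + 6·M_3 + 1·M_4 = 6(Δ_3 - Δ_2) = 24
Natural end conditions: M_0 = M_4 = 0.
Solving: M_0 = 0, M_1 = 186/61, M_2 = -744/61, M_3 = 492/61, M_4 = 0.
On [2, 4], S'(x) = b_2 + 2c_2·(x - 2) + 3d_2·(x - 2)² with b_2 = Δ_2 - h_2(2M_2 + M_3)/6 = 88/61, c_2 = M_2/2 = -372/61, d_2 = (M_3 - M_2)/(6h_2) = 103/61. So S'(2) = 88/61.

1.4426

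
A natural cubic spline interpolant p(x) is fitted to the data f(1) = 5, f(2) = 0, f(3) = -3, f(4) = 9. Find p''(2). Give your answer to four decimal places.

-2.8000

Put M_i = p'' at the i-th knot. Here h = (1, 1, 1) and Δ = (-5, -3, 12), so the interior equations h_(i-1)·M_(i-1) + 2(h_(i-1)+h_i)·M_i + h_i·M_(i+1) = 6(Δ_i − Δ_(i-1)) read
  1·M_0 + 4·M_1 + 1·M_2 = 6(Δ_1 - Δ_0) = 12
  1·M_1 + 4·M_2 + 1·M_3 = 6(Δ_2 - Δ_1) = 90
Natural end conditions: M_0 = M_3 = 0.
Solving the tridiagonal system: M_0 = 0, M_1 = -14/5, M_2 = 116/5, M_3 = 0.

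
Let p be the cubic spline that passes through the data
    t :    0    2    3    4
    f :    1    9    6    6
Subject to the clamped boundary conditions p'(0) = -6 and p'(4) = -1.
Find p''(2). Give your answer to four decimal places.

Let σ_i = p''(x_i). Step sizes h_i = 2, 1, 1; slopes of the chords Δ_i = (y_(i+1) - y_i)/h_i = 4, -3, 0.
  2·σ_0 + 6·σ_1 + 1·σ_2 = 6(Δ_1 - Δ_0) = -42
  1·σ_1 + 4·σ_2 + 1·σ_3 = 6(Δ_2 - Δ_1) = 18
Clamped end conditions give two more equations: 2h_0·σ_0 + h_0·σ_1 = 6(Δ_0 - p'(0)) = 60 and h_2·σ_2 + 2h_2·σ_3 = 6(p'(4) - Δ_2) = -6.
Hence σ_0 = 256/11, σ_1 = -182/11, σ_2 = 118/11, σ_3 = -92/11.

-16.5455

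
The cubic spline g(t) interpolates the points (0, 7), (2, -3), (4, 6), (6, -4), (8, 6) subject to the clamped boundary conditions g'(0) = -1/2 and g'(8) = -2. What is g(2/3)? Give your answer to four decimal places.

4.2778

Let M_i = g''(x_i). Step sizes h_i = 2, 2, 2, 2; slopes of the chords Δ_i = (y_(i+1) - y_i)/h_i = -5, 9/2, -5, 5.
  2·M_0 + 8·M_1 + 2·M_2 = 6(Δ_1 - Δ_0) = 57
  2·M_1 + 8·M_2 + 2·M_3 = 6(Δ_2 - Δ_1) = -57
  2·M_2 + 8·M_3 + 2·M_4 = 6(Δ_3 - Δ_2) = 60
Clamped end conditions give two more equations: 2h_0·M_0 + h_0·M_1 = 6(Δ_0 - g'(0)) = -27 and h_3·M_3 + 2h_3·M_4 = 6(g'(8) - Δ_3) = -42.
Solving: M_0 = -111/8, M_1 = 57/4, M_2 = -117/8, M_3 = 63/4, M_4 = -147/8.
On [0, 2], g(t) = 7 - 1/2·t - 111/16·t² + 75/32·t³.
With t = 2/3: g(2/3) = 77/18.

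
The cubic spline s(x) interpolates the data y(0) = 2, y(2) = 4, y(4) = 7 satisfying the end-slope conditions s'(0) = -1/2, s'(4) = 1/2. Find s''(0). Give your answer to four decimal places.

Put σ_i = s'' at the i-th knot. Here h = (2, 2) and Δ = (1, 3/2), so the interior equations h_(i-1)·σ_(i-1) + 2(h_(i-1)+h_i)·σ_i + h_i·σ_(i+1) = 6(Δ_i − Δ_(i-1)) read
  2·σ_0 + 8·σ_1 + 2·σ_2 = 6(Δ_1 - Δ_0) = 3
Clamped end conditions give two more equations: 2h_0·σ_0 + h_0·σ_1 = 6(Δ_0 - s'(0)) = 9 and h_1·σ_1 + 2h_1·σ_2 = 6(s'(4) - Δ_1) = -6.
Hence σ_0 = 17/8, σ_1 = 1/4, σ_2 = -13/8.

2.1250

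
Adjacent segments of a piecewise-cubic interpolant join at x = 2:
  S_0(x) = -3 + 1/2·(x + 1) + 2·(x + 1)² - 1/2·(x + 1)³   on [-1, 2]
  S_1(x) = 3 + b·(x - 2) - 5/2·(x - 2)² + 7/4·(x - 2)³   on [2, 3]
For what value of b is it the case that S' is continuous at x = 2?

-1

S_0'(x) = 1/2 + 4·(x + 1) - 3/2·(x + 1)², so S_0'(2) = -1. On the right, S_1'(2) = b, so b = -1.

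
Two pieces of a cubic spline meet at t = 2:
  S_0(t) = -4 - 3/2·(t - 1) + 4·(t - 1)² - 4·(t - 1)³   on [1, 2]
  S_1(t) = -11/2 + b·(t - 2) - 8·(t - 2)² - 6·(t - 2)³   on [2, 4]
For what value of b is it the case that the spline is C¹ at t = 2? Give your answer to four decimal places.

S_0'(t) = -3/2 + 8·(t - 1) - 12·(t - 1)², so S_0'(2) = -11/2. On the right, S_1'(2) = b, so b = -11/2.

-5.5000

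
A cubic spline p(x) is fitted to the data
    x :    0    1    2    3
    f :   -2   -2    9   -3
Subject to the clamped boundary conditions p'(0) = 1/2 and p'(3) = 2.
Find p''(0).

-20

With M_i denoting the second derivative at x_i, h_i = 1, 1, 1, and Δ_i = (y_(i+1) − y_i)/h_i = 0, 11, -12:
  1·M_0 + 4·M_1 + 1·M_2 = 6(Δ_1 - Δ_0) = 66
  1·M_1 + 4·M_2 + 1·M_3 = 6(Δ_2 - Δ_1) = -138
Clamped end conditions give two more equations: 2h_0·M_0 + h_0·M_1 = 6(Δ_0 - p'(0)) = -3 and h_2·M_2 + 2h_2·M_3 = 6(p'(3) - Δ_2) = 84.
Solving: M_0 = -20, M_1 = 37, M_2 = -62, M_3 = 73.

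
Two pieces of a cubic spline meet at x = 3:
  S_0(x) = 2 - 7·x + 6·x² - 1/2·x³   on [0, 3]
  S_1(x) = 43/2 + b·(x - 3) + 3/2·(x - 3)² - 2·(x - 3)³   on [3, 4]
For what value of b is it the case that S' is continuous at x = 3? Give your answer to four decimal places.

S_0'(x) = -7 + 12·x - 3/2·x², so S_0'(3) = 31/2. On the right, S_1'(3) = b, so b = 31/2.

15.5000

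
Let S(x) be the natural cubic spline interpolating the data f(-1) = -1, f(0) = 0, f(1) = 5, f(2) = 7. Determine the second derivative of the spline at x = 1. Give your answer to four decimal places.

With M_i denoting the second derivative at x_i, h_i = 1, 1, 1, and Δ_i = (y_(i+1) − y_i)/h_i = 1, 5, 2:
  1·M_0 + 4·M_1 + 1·M_2 = 6(Δ_1 - Δ_0) = 24
  1·M_1 + 4·M_2 + 1·M_3 = 6(Δ_2 - Δ_1) = -18
Natural end conditions: M_0 = M_3 = 0.
Solving the tridiagonal system: M_0 = 0, M_1 = 38/5, M_2 = -32/5, M_3 = 0.

-6.4000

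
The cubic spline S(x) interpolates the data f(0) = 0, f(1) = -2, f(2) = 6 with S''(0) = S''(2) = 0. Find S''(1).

Write M_i for S''(x_i). With h_i = 1, 1 and divided differences Δ_i = -2, 8, the continuity of S' gives the tridiagonal system
  1·M_0 + 4·M_1 + 1·M_2 = 6(Δ_1 - Δ_0) = 60
Natural end conditions: M_0 = M_2 = 0.
Solving the tridiagonal system: M_0 = 0, M_1 = 15, M_2 = 0.

15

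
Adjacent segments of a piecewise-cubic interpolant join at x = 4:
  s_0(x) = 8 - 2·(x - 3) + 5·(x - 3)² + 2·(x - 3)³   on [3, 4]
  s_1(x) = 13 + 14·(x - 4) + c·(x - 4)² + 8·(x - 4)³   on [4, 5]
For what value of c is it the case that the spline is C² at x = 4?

s_0''(x) = 10 + 12·(x - 3), so s_0''(4) = 22. On the right, s_1''(4) = 2c, so c = 11.

11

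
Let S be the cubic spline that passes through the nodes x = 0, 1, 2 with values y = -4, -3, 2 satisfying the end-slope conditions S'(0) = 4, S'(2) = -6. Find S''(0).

-20

With σ_i denoting the second derivative at x_i, h_i = 1, 1, and Δ_i = (y_(i+1) − y_i)/h_i = 1, 5:
  1·σ_0 + 4·σ_1 + 1·σ_2 = 6(Δ_1 - Δ_0) = 24
Clamped end conditions give two more equations: 2h_0·σ_0 + h_0·σ_1 = 6(Δ_0 - S'(0)) = -18 and h_1·σ_1 + 2h_1·σ_2 = 6(S'(2) - Δ_1) = -66.
Solving the tridiagonal system: σ_0 = -20, σ_1 = 22, σ_2 = -44.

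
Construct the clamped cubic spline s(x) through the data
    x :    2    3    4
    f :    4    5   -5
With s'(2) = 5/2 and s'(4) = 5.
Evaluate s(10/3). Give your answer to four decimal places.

Put M_i = s'' at the i-th knot. Here h = (1, 1) and Δ = (1, -10), so the interior equations h_(i-1)·M_(i-1) + 2(h_(i-1)+h_i)·M_i + h_i·M_(i+1) = 6(Δ_i − Δ_(i-1)) read
  1·M_0 + 4·M_1 + 1·M_2 = 6(Δ_1 - Δ_0) = -66
Clamped end conditions give two more equations: 2h_0·M_0 + h_0·M_1 = 6(Δ_0 - s'(2)) = -9 and h_1·M_1 + 2h_1·M_2 = 6(s'(4) - Δ_1) = 90.
Solving: M_0 = 53/4, M_1 = -71/2, M_2 = 251/4.
On [3, 4], s(x) = 5 - 69/8·(x - 3) - 71/4·(x - 3)² + 131/8·(x - 3)³.
With (x - 3) = 1/3: s(10/3) = 41/54.

0.7593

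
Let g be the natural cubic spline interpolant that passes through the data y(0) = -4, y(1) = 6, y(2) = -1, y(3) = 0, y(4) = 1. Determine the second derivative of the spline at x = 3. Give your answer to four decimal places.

Let M_i = g''(x_i). Step sizes h_i = 1, 1, 1, 1; slopes of the chords Δ_i = (y_(i+1) - y_i)/h_i = 10, -7, 1, 1.
  1·M_0 + 4·M_1 + 1·M_2 = 6(Δ_1 - Δ_0) = -102
  1·M_1 + 4·M_2 + 1·M_3 = 6(Δ_2 - Δ_1) = 48
  1·M_2 + 4·M_3 + 1·M_4 = 6(Δ_3 - Δ_2) = 0
Natural end conditions: M_0 = M_4 = 0.
Forward elimination and back-substitution give M_0 = 0, M_1 = -123/4, M_2 = 21, M_3 = -21/4, M_4 = 0.

-5.2500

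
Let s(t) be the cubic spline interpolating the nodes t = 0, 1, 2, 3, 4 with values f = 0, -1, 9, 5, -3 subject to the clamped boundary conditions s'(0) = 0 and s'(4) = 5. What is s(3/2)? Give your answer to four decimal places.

3.8839

Let σ_i = s''(x_i). Step sizes h_i = 1, 1, 1, 1; slopes of the chords Δ_i = (y_(i+1) - y_i)/h_i = -1, 10, -4, -8.
  1·σ_0 + 4·σ_1 + 1·σ_2 = 6(Δ_1 - Δ_0) = 66
  1·σ_1 + 4·σ_2 + 1·σ_3 = 6(Δ_2 - Δ_1) = -84
  1·σ_2 + 4·σ_3 + 1·σ_4 = 6(Δ_3 - Δ_2) = -24
Clamped end conditions give two more equations: 2h_0·σ_0 + h_0·σ_1 = 6(Δ_0 - s'(0)) = -6 and h_3·σ_3 + 2h_3·σ_4 = 6(s'(4) - Δ_3) = 78.
Hence σ_0 = -115/7, σ_1 = 188/7, σ_2 = -25, σ_3 = -76/7, σ_4 = 311/7.
On [1, 2], s(t) = -1 + 73/14·(t - 1) + 94/7·(t - 1)² - 121/14·(t - 1)³.
With (t - 1) = 1/2: s(3/2) = 435/112.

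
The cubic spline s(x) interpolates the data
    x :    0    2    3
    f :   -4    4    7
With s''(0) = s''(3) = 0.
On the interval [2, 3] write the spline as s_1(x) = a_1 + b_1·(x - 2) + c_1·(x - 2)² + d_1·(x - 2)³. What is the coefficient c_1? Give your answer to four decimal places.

With m_i denoting the second derivative at x_i, h_i = 2, 1, and Δ_i = (y_(i+1) − y_i)/h_i = 4, 3:
  2·m_0 + 6·m_1 + 1·m_2 = 6(Δ_1 - Δ_0) = -6
Natural end conditions: m_0 = m_2 = 0.
Forward elimination and back-substitution give m_0 = 0, m_1 = -1, m_2 = 0.
On [2, 3], with s_1(x) = a_1 + b_1·(x - 2) + c_1·(x - 2)² + d_1·(x - 2)³: c_1 = m_1/2 = -1/2, d_1 = (m_2 - m_1)/(6h_1) = 1/6, b_1 = Δ_1 - h_1(2m_1 + m_2)/6 = 10/3.

-0.5000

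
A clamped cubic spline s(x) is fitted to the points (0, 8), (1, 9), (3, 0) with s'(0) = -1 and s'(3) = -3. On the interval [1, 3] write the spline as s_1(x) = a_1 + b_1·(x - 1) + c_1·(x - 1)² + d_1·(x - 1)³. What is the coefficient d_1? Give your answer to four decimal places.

1.3958

With m_i denoting the second derivative at x_i, h_i = 1, 2, and Δ_i = (y_(i+1) − y_i)/h_i = 1, -9/2:
  1·m_0 + 6·m_1 + 2·m_2 = 6(Δ_1 - Δ_0) = -33
Clamped end conditions give two more equations: 2h_0·m_0 + h_0·m_1 = 6(Δ_0 - s'(0)) = 12 and h_1·m_1 + 2h_1·m_2 = 6(s'(3) - Δ_1) = 9.
Hence m_0 = 65/6, m_1 = -29/3, m_2 = 85/12.
On [1, 3], with s_1(x) = a_1 + b_1·(x - 1) + c_1·(x - 1)² + d_1·(x - 1)³: c_1 = m_1/2 = -29/6, d_1 = (m_2 - m_1)/(6h_1) = 67/48, b_1 = Δ_1 - h_1(2m_1 + m_2)/6 = -5/12.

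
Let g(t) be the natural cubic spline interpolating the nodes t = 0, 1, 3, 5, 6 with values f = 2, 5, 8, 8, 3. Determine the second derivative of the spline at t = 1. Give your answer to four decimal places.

Write m_i for g''(x_i). With h_i = 1, 2, 2, 1 and divided differences Δ_i = 3, 3/2, 0, -5, the continuity of g' gives the tridiagonal system
  1·m_0 + 6·m_1 + 2·m_2 = 6(Δ_1 - Δ_0) = -9
  2·m_1 + 8·m_2 + 2·m_3 = 6(Δ_2 - Δ_1) = -9
  2·m_2 + 6·m_3 + 1·m_4 = 6(Δ_3 - Δ_2) = -30
Natural end conditions: m_0 = m_4 = 0.
Forward elimination and back-substitution give m_0 = 0, m_1 = -17/10, m_2 = 3/5, m_3 = -26/5, m_4 = 0.

-1.7000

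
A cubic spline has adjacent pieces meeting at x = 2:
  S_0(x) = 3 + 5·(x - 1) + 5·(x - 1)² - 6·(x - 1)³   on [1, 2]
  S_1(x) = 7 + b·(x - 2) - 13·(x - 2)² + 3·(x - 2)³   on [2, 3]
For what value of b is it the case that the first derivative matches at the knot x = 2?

-3

S_0'(x) = 5 + 10·(x - 1) - 18·(x - 1)², so S_0'(2) = -3. On the right, S_1'(2) = b, so b = -3.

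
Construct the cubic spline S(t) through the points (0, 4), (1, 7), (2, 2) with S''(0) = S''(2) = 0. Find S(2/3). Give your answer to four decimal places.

Let M_i = S''(x_i). Step sizes h_i = 1, 1; slopes of the chords Δ_i = (y_(i+1) - y_i)/h_i = 3, -5.
  1·M_0 + 4·M_1 + 1·M_2 = 6(Δ_1 - Δ_0) = -48
Natural end conditions: M_0 = M_2 = 0.
Forward elimination and back-substitution give M_0 = 0, M_1 = -12, M_2 = 0.
On [0, 1], S(t) = 4 + 5·t + 0·t² - 2·t³.
With t = 2/3: S(2/3) = 182/27.

6.7407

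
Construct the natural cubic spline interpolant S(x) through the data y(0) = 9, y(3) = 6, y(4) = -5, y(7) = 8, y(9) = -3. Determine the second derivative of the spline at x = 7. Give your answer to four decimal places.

Put M_i = S'' at the i-th knot. Here h = (3, 1, 3, 2) and Δ = (-1, -11, 13/3, -11/2), so the interior equations h_(i-1)·M_(i-1) + 2(h_(i-1)+h_i)·M_i + h_i·M_(i+1) = 6(Δ_i − Δ_(i-1)) read
  3·M_0 + 8·M_1 + 1·M_2 = 6(Δ_1 - Δ_0) = -60
  1·M_1 + 8·M_2 + 3·M_3 = 6(Δ_2 - Δ_1) = 92
  3·M_2 + 10·M_3 + 2·M_4 = 6(Δ_3 - Δ_2) = -59
Natural end conditions: M_0 = M_4 = 0.
Forward elimination and back-substitution give M_0 = 0, M_1 = -5357/558, M_2 = 4688/279, M_3 = -2035/186, M_4 = 0.

-10.9409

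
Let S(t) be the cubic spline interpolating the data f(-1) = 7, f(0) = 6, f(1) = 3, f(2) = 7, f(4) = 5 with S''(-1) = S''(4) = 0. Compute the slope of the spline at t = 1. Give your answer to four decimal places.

Put σ_i = S'' at the i-th knot. Here h = (1, 1, 1, 2) and Δ = (-1, -3, 4, -1), so the interior equations h_(i-1)·σ_(i-1) + 2(h_(i-1)+h_i)·σ_i + h_i·σ_(i+1) = 6(Δ_i − Δ_(i-1)) read
  1·σ_0 + 4·σ_1 + 1·σ_2 = 6(Δ_1 - Δ_0) = -12
  1·σ_1 + 4·σ_2 + 1·σ_3 = 6(Δ_2 - Δ_1) = 42
  1·σ_2 + 6·σ_3 + 2·σ_4 = 6(Δ_3 - Δ_2) = -30
Natural end conditions: σ_0 = σ_4 = 0.
Hence σ_0 = 0, σ_1 = -279/43, σ_2 = 600/43, σ_3 = -315/43, σ_4 = 0.
On [1, 2], S'(t) = b_2 + 2c_2·(t - 1) + 3d_2·(t - 1)² with b_2 = Δ_2 - h_2(2σ_2 + σ_3)/6 = 49/86, c_2 = σ_2/2 = 300/43, d_2 = (σ_3 - σ_2)/(6h_2) = -305/86. So S'(1) = 49/86.

0.5698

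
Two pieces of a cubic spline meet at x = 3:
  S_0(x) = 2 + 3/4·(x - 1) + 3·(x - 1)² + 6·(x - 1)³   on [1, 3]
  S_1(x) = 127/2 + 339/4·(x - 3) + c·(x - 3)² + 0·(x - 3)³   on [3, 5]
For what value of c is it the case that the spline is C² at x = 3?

39

S_0''(x) = 6 + 36·(x - 1), so S_0''(3) = 78. On the right, S_1''(3) = 2c, so c = 39.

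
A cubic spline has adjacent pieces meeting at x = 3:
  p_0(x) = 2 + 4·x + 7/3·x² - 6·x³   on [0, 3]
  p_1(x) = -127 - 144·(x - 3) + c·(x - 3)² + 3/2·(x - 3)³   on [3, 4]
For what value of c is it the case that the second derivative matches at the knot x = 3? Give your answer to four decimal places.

-51.6667

p_0''(x) = 14/3 - 36·x, so p_0''(3) = -310/3. On the right, p_1''(3) = 2c, so c = -155/3.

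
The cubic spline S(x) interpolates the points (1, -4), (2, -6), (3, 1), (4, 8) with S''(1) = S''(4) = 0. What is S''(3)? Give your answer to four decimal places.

-3.6000

Put M_i = S'' at the i-th knot. Here h = (1, 1, 1) and Δ = (-2, 7, 7), so the interior equations h_(i-1)·M_(i-1) + 2(h_(i-1)+h_i)·M_i + h_i·M_(i+1) = 6(Δ_i − Δ_(i-1)) read
  1·M_0 + 4·M_1 + 1·M_2 = 6(Δ_1 - Δ_0) = 54
  1·M_1 + 4·M_2 + 1·M_3 = 6(Δ_2 - Δ_1) = 0
Natural end conditions: M_0 = M_3 = 0.
Forward elimination and back-substitution give M_0 = 0, M_1 = 72/5, M_2 = -18/5, M_3 = 0.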